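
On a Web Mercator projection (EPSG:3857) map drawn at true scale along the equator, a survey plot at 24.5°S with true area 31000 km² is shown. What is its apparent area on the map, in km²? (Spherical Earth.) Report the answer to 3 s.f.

The Mercator projection is conformal; its linear scale factor is the same in every direction and equals sec φ = 1/cos φ.
Areal scale = k² = sec²φ = 1/cos²(24.5°) = 1/0.9100² = 1.208.
Apparent area = 31000 × 1.208 ≈ 37400 km².

37400 km²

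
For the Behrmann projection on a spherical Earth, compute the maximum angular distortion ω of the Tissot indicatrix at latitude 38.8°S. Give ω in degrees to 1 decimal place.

12.1°

The Behrmann projection is cylindrical equal-area with φ₀ = 30°. For cylindrical equal-area with standard parallel φ₀, h = cos φ / cos φ₀ and k = cos φ₀ / cos φ, so h·k = 1.
At 38.8°: h = 0.8999, k = 1.111; principal scales a = 1.111, b = 0.8999.
sin(ω/2) = (a − b)/(a + b) = 0.2113/2.011 = 0.1051, so ω = 2 arcsin(0.1051) ≈ 12.1°.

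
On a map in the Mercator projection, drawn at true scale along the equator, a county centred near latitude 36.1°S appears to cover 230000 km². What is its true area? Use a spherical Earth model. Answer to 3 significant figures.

150000 km²

For Mercator, h = k = sec φ (a conformal cylindrical projection has a single point scale, 1/cos φ).
Areal scale = k² = sec²φ = 1/cos²(36.1°) = 1/0.8080² = 1.532.
True area = apparent / (areal scale) = 230000 / 1.532 ≈ 150000 km².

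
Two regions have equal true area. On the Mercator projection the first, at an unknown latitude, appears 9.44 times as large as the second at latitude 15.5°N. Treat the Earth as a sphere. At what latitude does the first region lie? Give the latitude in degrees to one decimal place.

For equal true areas on Mercator, apparent areas scale as sec²φ, so the ratio is cos²φ₂ / cos²φ₁.
cos²φ₂ / cos²φ₁ = 9.44  ⇒  cos φ₁ = cos 15.5° / √9.44 = 0.9636/3.072 = 0.3136.
φ₁ = arccos(0.3136) ≈ 71.7°.

71.7°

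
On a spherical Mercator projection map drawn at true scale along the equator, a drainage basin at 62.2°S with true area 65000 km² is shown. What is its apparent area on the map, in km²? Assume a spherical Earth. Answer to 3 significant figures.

299000 km²

Mercator is conformal, so the point scale is isotropic: h = k = sec φ = 1/cos φ.
Areal scale = k² = sec²φ = 1/cos²(62.2°) = 1/0.4664² = 4.597.
Apparent area = 65000 × 4.597 ≈ 299000 km².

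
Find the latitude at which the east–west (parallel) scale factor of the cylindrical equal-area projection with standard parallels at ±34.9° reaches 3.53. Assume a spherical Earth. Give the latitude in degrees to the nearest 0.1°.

76.6°

Cylindrical equal-area (φ₀ = 34.9°): h = cos φ / cos 34.9° along meridians, k = cos 34.9° / cos φ along parallels; h·k = 1.
k = cos φ₀ / cos φ = 3.53  ⇒  cos φ = cos 34.9° / 3.53 = 0.2323.
φ = arccos(0.2323) ≈ 76.6°.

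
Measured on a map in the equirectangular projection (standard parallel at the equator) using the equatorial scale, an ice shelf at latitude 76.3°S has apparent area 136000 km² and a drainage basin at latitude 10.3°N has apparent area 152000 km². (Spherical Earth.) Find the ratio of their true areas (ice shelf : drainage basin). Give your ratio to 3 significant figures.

0.215

On the plate carrée, areal scale = h·k = 1 × sec φ, so true area = apparent × cos φ.
True area of ice shelf: 136000 × cos(76.3°) = 136000 × 0.2368 = 32210 km².
True area of drainage basin: 152000 × cos(10.3°) = 152000 × 0.9839 = 149600 km².
Ratio = 32210 / 149600 ≈ 0.215.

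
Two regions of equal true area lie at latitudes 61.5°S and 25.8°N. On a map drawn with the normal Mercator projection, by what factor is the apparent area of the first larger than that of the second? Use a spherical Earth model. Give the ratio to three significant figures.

3.56

On Mercator, area is exaggerated by sec²φ = 1/cos²φ.
At 61.5°: sec²(61.5°) = 1/0.4772² = 4.392.
At 25.8°: sec²(25.8°) = 1/0.9003² = 1.234.
Ratio = 4.392/1.234 = cos²(25.8°)/cos²(61.5°) ≈ 3.56.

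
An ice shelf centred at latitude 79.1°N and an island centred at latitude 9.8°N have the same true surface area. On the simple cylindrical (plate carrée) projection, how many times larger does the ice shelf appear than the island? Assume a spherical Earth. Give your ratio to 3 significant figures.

5.21

Plate carrée maps x = Rλ, y = Rφ. The meridian scale is h = 1 and the parallel scale is k = 1/cos φ = sec φ.
Areal scale at 79.1°: h·k = 1.000 × 5.288 = 5.288.
Areal scale at 9.8°: h·k = 1.000 × 1.015 = 1.015.
Ratio = 5.288/1.015 ≈ 5.21.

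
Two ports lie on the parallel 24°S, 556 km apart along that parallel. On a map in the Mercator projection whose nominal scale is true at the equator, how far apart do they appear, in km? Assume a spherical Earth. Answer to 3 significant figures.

609 km

For Mercator, h = k = sec φ (a conformal cylindrical projection has a single point scale, 1/cos φ).
Along the parallel, k = sec 24° = 1/0.9135 = 1.095.
Map distance = 556 × 1.095 ≈ 609 km.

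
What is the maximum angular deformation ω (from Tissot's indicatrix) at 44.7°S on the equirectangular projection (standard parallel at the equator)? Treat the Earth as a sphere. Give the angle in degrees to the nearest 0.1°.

For the equirectangular projection with φ₀ = 0 (plate carrée), h = 1 along meridians and k = sec φ along parallels.
At 44.7°: h = 1.000, k = 1.407; principal scales a = 1.407, b = 1.000.
sin(ω/2) = (a − b)/(a + b) = 0.4069/2.407 = 0.1690, so ω = 2 arcsin(0.1690) ≈ 19.5°.

19.5°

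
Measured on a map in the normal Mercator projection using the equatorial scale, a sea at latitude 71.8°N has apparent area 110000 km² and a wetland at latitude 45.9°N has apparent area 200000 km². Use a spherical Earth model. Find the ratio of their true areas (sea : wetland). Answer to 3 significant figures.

On Mercator the areal scale is sec²φ, so true area = apparent × cos²φ.
True area of sea: 110000 × cos²(71.8°) = 110000 × 0.09755 = 10730 km².
True area of wetland: 200000 × cos²(45.9°) = 200000 × 0.4843 = 96860 km².
Ratio = 10730 / 96860 ≈ 0.111.

0.111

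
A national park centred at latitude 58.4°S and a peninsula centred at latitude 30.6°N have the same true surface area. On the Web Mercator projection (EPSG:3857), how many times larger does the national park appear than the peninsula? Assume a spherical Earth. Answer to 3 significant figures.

Mercator areal scale is sec²φ.
At 58.4°: sec²(58.4°) = 1/0.5240² = 3.642.
At 30.6°: sec²(30.6°) = 1/0.8607² = 1.350.
Ratio = 3.642/1.350 = cos²(30.6°)/cos²(58.4°) ≈ 2.70.

2.70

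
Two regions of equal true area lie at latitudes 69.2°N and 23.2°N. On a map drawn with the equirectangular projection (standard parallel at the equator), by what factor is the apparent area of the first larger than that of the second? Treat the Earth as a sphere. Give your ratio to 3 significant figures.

2.59

For the equirectangular projection with φ₀ = 0 (plate carrée), h = 1 along meridians and k = sec φ along parallels.
Areal scale at 69.2°: h·k = 1.000 × 2.816 = 2.816.
Areal scale at 23.2°: h·k = 1.000 × 1.088 = 1.088.
Ratio = 2.816/1.088 ≈ 2.59.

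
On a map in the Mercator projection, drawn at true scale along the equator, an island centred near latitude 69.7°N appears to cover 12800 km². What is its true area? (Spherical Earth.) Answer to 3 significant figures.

1540 km²

The Mercator projection is conformal; its linear scale factor is the same in every direction and equals sec φ = 1/cos φ.
Areal scale = k² = sec²φ = 1/cos²(69.7°) = 1/0.3469² = 8.308.
True area = apparent / (areal scale) = 12800 / 8.308 ≈ 1540 km².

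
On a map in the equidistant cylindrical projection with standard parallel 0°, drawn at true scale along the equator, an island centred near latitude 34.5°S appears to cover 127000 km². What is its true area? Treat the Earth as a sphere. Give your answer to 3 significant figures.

105000 km²

In the plate carrée (x = Rλ, y = Rφ), meridians are true-scale (h = 1) and parallels are stretched by k = sec φ.
Areal scale = h·k = 1 × sec φ; at 34.5°, h = 1.000, k = 1.213, so h·k = 1.213.
True area = apparent / (areal scale) = 127000 / 1.213 ≈ 105000 km².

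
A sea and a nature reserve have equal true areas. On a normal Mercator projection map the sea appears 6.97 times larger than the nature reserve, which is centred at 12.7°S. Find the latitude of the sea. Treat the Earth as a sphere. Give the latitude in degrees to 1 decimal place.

For equal true areas on Mercator, apparent areas scale as sec²φ, so the ratio is cos²φ₂ / cos²φ₁.
cos²φ₂ / cos²φ₁ = 6.97  ⇒  cos φ₁ = cos 12.7° / √6.97 = 0.9755/2.640 = 0.3695.
φ₁ = arccos(0.3695) ≈ 68.3°.

68.3°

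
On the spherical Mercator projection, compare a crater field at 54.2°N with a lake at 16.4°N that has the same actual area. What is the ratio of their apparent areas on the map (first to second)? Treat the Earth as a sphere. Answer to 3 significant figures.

2.69

On Mercator, area is exaggerated by sec²φ = 1/cos²φ.
At 54.2°: sec²(54.2°) = 1/0.5850² = 2.922.
At 16.4°: sec²(16.4°) = 1/0.9593² = 1.087.
Ratio = 2.922/1.087 = cos²(16.4°)/cos²(54.2°) ≈ 2.69.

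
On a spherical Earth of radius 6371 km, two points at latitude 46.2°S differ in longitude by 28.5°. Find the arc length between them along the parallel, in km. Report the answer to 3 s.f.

Arc length along a parallel = R cos φ · Δλ (with Δλ in radians).
= 6371 × cos 46.2° × (28.5° × π/180) = 6371 × 0.6921 × 0.4974 ≈ 2190 km.

2190 km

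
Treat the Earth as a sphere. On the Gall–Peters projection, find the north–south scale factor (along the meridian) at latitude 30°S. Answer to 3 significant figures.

Gall–Peters is a cylindrical equal-area projection with standard parallels at ±45°. Cylindrical equal-area (φ₀ = 45°): h = cos φ / cos 45° along meridians, k = cos 45° / cos φ along parallels; h·k = 1.
h = cos 30° / cos 45° = 0.8660/0.7071 = 1.225.

1.22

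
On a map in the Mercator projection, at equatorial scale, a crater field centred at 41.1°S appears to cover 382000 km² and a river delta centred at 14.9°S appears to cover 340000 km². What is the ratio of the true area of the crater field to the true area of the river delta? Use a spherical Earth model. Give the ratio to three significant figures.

0.683

Mercator's areal exaggeration is sec²φ; hence true area = (apparent area) · cos²φ.
True area of crater field: 382000 × cos²(41.1°) = 382000 × 0.5679 = 216900 km².
True area of river delta: 340000 × cos²(14.9°) = 340000 × 0.9339 = 317500 km².
Ratio = 216900 / 317500 ≈ 0.683.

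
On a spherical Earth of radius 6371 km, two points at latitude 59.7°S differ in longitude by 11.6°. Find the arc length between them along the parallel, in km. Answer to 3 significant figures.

Arc length along a parallel = R cos φ · Δλ (with Δλ in radians).
= 6371 × cos 59.7° × (11.6° × π/180) = 6371 × 0.5045 × 0.2025 ≈ 651 km.

651 km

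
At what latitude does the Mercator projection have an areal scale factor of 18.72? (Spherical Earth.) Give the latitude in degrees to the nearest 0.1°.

76.6°

Mercator areal scale is sec²φ.
sec²φ = 18.72  ⇒  cos²φ = 0.05342  ⇒  cos φ = 0.2311.
φ = arccos(0.2311) ≈ 76.6°.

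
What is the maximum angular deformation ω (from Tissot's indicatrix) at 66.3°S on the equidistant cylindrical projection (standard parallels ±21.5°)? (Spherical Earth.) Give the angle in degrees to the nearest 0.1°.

46.7°

With standard parallel φ₀ = 21.5°, the equirectangular projection gives x = Rλ cos φ₀, y = Rφ, so h = 1 and k = cos 21.5° / cos φ.
At 66.3°: h = 1.000, k = 2.315; principal scales a = 2.315, b = 1.000.
sin(ω/2) = (a − b)/(a + b) = 1.315/3.315 = 0.3966, so ω = 2 arcsin(0.3966) ≈ 46.7°.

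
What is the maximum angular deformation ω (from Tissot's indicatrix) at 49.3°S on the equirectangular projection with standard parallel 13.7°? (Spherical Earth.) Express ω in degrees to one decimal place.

The equidistant cylindrical projection with φ₀ = 13.7° has h = 1 (meridians true) and k = cos φ₀ / cos φ along parallels.
At 49.3°: h = 1.000, k = 1.490; principal scales a = 1.490, b = 1.000.
sin(ω/2) = (a − b)/(a + b) = 0.4899/2.490 = 0.1967, so ω = 2 arcsin(0.1967) ≈ 22.7°.

22.7°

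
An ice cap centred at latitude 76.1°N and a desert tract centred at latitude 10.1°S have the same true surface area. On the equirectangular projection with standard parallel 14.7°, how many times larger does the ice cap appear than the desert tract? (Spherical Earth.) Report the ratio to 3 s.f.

4.10

The equidistant cylindrical projection with φ₀ = 14.7° has h = 1 (meridians true) and k = cos φ₀ / cos φ along parallels.
Areal scale at 76.1°: h·k = 1.000 × 4.026 = 4.026.
Areal scale at 10.1°: h·k = 1.000 × 0.9825 = 0.9825.
Ratio = 4.026/0.9825 ≈ 4.10.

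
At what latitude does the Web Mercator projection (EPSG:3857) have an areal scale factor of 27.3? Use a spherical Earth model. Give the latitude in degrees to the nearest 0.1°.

79.0°

Mercator areal scale is sec²φ.
sec²φ = 27.3  ⇒  cos²φ = 0.03663  ⇒  cos φ = 0.1914.
φ = arccos(0.1914) ≈ 79.0°.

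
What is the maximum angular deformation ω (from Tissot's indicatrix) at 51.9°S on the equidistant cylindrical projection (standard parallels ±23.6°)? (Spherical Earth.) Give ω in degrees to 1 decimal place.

The equidistant cylindrical projection with φ₀ = 23.6° has h = 1 (meridians true) and k = cos φ₀ / cos φ along parallels.
At 51.9°: h = 1.000, k = 1.485; principal scales a = 1.485, b = 1.000.
sin(ω/2) = (a − b)/(a + b) = 0.4851/2.485 = 0.1952, so ω = 2 arcsin(0.1952) ≈ 22.5°.

22.5°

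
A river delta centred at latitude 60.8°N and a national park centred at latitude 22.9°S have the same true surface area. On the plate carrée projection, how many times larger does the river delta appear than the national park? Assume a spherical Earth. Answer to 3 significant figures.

1.89

In the plate carrée (x = Rλ, y = Rφ), meridians are true-scale (h = 1) and parallels are stretched by k = sec φ.
Areal scale at 60.8°: h·k = 1.000 × 2.050 = 2.050.
Areal scale at 22.9°: h·k = 1.000 × 1.086 = 1.086.
Ratio = 2.050/1.086 ≈ 1.89.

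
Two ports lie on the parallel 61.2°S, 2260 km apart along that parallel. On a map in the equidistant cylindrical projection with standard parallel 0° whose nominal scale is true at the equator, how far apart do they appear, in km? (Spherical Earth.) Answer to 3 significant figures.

4690 km

In the plate carrée (x = Rλ, y = Rφ), meridians are true-scale (h = 1) and parallels are stretched by k = sec φ.
Along the parallel, k = sec 61.2° = 1/0.4818 = 2.076.
Map distance = 2260 × 2.076 ≈ 4690 km.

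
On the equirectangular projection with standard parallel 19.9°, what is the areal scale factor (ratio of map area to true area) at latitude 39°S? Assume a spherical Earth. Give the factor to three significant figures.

1.21

The equidistant cylindrical projection with φ₀ = 19.9° has h = 1 (meridians true) and k = cos φ₀ / cos φ along parallels.
Areal scale = h·k = 1 × cos φ₀ / cos φ; at 39°, h = 1.000, k = 1.210, so h·k = 1.210.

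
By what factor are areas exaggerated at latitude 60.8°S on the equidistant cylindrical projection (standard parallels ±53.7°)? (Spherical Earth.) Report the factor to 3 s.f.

1.21

In the equirectangular projection with standard parallel φ₀ = 53.7° (x = Rλ cos φ₀, y = Rφ), meridians are true-scale (h = 1) and the parallel scale is k = cos φ₀ / cos φ.
Areal scale = h·k = 1 × cos φ₀ / cos φ; at 60.8°, h = 1.000, k = 1.213, so h·k = 1.213.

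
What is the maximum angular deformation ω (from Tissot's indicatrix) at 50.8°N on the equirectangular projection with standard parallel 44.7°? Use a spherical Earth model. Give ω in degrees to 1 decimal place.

In the equirectangular projection with standard parallel φ₀ = 44.7° (x = Rλ cos φ₀, y = Rφ), meridians are true-scale (h = 1) and the parallel scale is k = cos φ₀ / cos φ.
At 50.8°: h = 1.000, k = 1.125; principal scales a = 1.125, b = 1.000.
sin(ω/2) = (a − b)/(a + b) = 0.1246/2.125 = 0.05866, so ω = 2 arcsin(0.05866) ≈ 6.7°.

6.7°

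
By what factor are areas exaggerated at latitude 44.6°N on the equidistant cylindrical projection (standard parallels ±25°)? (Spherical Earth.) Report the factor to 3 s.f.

1.27

With standard parallel φ₀ = 25°, the equirectangular projection gives x = Rλ cos φ₀, y = Rφ, so h = 1 and k = cos 25° / cos φ.
Areal scale = h·k = 1 × cos φ₀ / cos φ; at 44.6°, h = 1.000, k = 1.273, so h·k = 1.273.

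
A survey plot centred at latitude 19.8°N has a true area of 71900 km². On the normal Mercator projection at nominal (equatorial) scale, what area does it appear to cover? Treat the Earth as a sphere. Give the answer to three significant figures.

The Mercator projection is conformal; its linear scale factor is the same in every direction and equals sec φ = 1/cos φ.
Areal scale = k² = sec²φ = 1/cos²(19.8°) = 1/0.9409² = 1.130.
Apparent area = 71900 × 1.130 ≈ 81200 km².

81200 km²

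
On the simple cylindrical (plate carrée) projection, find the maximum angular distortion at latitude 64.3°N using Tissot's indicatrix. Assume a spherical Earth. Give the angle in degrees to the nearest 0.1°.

46.5°

For the equirectangular projection with φ₀ = 0 (plate carrée), h = 1 along meridians and k = sec φ along parallels.
At 64.3°: h = 1.000, k = 2.306; principal scales a = 2.306, b = 1.000.
sin(ω/2) = (a − b)/(a + b) = 1.306/3.306 = 0.3950, so ω = 2 arcsin(0.3950) ≈ 46.5°.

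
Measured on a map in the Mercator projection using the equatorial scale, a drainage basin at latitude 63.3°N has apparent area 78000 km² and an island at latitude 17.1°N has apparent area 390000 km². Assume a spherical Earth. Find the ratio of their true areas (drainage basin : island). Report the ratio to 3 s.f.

0.0442

On Mercator the areal scale is sec²φ, so true area = apparent × cos²φ.
True area of drainage basin: 78000 × cos²(63.3°) = 78000 × 0.2019 = 15750 km².
True area of island: 390000 × cos²(17.1°) = 390000 × 0.9135 = 356300 km².
Ratio = 15750 / 356300 ≈ 0.0442.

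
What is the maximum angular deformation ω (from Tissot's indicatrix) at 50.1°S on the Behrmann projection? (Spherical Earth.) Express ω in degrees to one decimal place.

33.9°

Behrmann is a cylindrical equal-area projection with standard parallels at ±30°. A cylindrical equal-area projection with standard parallel φ₀ has meridian scale h = cos φ / cos φ₀ and parallel scale k = cos φ₀ / cos φ (so areas are preserved, h·k = 1).
At 50.1°: h = 0.7407, k = 1.350; principal scales a = 1.350, b = 0.7407.
sin(ω/2) = (a − b)/(a + b) = 0.6094/2.091 = 0.2915, so ω = 2 arcsin(0.2915) ≈ 33.9°.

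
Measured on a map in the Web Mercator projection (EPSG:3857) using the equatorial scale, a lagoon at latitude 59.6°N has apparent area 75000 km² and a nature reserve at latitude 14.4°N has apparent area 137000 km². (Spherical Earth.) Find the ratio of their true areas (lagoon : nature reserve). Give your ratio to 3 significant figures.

0.149

Mercator's areal exaggeration is sec²φ; hence true area = (apparent area) · cos²φ.
True area of lagoon: 75000 × cos²(59.6°) = 75000 × 0.2561 = 19210 km².
True area of nature reserve: 137000 × cos²(14.4°) = 137000 × 0.9382 = 128500 km².
Ratio = 19210 / 128500 ≈ 0.149.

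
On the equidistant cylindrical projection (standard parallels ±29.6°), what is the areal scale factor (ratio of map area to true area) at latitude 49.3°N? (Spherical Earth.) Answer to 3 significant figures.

1.33

With standard parallel φ₀ = 29.6°, the equirectangular projection gives x = Rλ cos φ₀, y = Rφ, so h = 1 and k = cos 29.6° / cos φ.
Areal scale = h·k = 1 × cos φ₀ / cos φ; at 49.3°, h = 1.000, k = 1.333, so h·k = 1.333.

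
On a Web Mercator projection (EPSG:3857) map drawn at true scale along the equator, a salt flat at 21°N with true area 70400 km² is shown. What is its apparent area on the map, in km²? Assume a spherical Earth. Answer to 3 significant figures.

80800 km²

For Mercator, h = k = sec φ (a conformal cylindrical projection has a single point scale, 1/cos φ).
Areal scale = k² = sec²φ = 1/cos²(21°) = 1/0.9336² = 1.147.
Apparent area = 70400 × 1.147 ≈ 80800 km².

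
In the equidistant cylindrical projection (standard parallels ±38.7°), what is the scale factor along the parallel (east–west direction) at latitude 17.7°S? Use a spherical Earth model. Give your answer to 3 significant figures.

The equidistant cylindrical projection with φ₀ = 38.7° has h = 1 (meridians true) and k = cos φ₀ / cos φ along parallels.
k = cos 38.7° / cos 17.7° = 0.7804/0.9527 = 0.8192.

0.819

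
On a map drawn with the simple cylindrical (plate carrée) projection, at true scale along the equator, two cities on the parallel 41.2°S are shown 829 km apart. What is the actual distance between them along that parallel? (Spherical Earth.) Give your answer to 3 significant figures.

624 km

For the equirectangular projection with φ₀ = 0 (plate carrée), h = 1 along meridians and k = sec φ along parallels.
Along the parallel at 41.2°, map distances are exaggerated by k = sec 41.2° = 1.329.
True distance = 829 / 1.329 = 829 × cos 41.2° ≈ 624 km.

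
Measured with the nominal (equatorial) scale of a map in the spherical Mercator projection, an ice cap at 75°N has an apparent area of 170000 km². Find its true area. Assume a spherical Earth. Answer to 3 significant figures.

11400 km²

The Mercator projection is conformal; its linear scale factor is the same in every direction and equals sec φ = 1/cos φ.
Areal scale = k² = sec²φ = 1/cos²(75°) = 1/0.2588² = 14.93.
True area = apparent / (areal scale) = 170000 / 14.93 ≈ 11400 km².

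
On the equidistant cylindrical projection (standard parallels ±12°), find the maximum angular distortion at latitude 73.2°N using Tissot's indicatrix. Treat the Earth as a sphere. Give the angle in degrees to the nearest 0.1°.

65.9°

The equidistant cylindrical projection with φ₀ = 12° has h = 1 (meridians true) and k = cos φ₀ / cos φ along parallels.
At 73.2°: h = 1.000, k = 3.384; principal scales a = 3.384, b = 1.000.
sin(ω/2) = (a − b)/(a + b) = 2.384/4.384 = 0.5438, so ω = 2 arcsin(0.5438) ≈ 65.9°.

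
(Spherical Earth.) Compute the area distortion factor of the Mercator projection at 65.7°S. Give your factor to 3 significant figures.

5.91

For Mercator, h = k = sec φ (a conformal cylindrical projection has a single point scale, 1/cos φ).
Areal scale = k² = sec²φ = 1/cos²(65.7°) = 1/0.4115² = 5.905.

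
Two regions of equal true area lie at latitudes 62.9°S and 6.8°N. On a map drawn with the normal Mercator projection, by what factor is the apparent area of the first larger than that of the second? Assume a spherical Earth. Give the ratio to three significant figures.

Mercator areal scale is sec²φ.
At 62.9°: sec²(62.9°) = 1/0.4555² = 4.819.
At 6.8°: sec²(6.8°) = 1/0.9930² = 1.014.
Ratio = 4.819/1.014 = cos²(6.8°)/cos²(62.9°) ≈ 4.75.

4.75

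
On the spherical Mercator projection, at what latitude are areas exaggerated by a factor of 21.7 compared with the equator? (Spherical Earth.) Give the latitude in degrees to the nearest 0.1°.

Mercator areal scale is sec²φ.
sec²φ = 21.7  ⇒  cos²φ = 0.04608  ⇒  cos φ = 0.2147.
φ = arccos(0.2147) ≈ 77.6°.

77.6°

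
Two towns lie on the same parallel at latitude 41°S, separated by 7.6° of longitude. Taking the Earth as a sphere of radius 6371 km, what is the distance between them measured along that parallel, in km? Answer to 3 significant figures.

638 km

Arc length along a parallel = R cos φ · Δλ (with Δλ in radians).
= 6371 × cos 41° × (7.6° × π/180) = 6371 × 0.7547 × 0.1326 ≈ 638 km.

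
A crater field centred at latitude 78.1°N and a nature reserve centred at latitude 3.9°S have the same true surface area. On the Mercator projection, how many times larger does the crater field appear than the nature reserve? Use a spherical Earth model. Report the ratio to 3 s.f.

23.4

Mercator areal scale is sec²φ.
At 78.1°: sec²(78.1°) = 1/0.2062² = 23.52.
At 3.9°: sec²(3.9°) = 1/0.9977² = 1.005.
Ratio = 23.52/1.005 = cos²(3.9°)/cos²(78.1°) ≈ 23.4.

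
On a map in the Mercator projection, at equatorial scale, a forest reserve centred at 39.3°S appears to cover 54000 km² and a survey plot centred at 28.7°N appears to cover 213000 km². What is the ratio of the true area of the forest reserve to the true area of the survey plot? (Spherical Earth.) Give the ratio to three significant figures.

0.197

Mercator's areal exaggeration is sec²φ; hence true area = (apparent area) · cos²φ.
True area of forest reserve: 54000 × cos²(39.3°) = 54000 × 0.5988 = 32340 km².
True area of survey plot: 213000 × cos²(28.7°) = 213000 × 0.7694 = 163900 km².
Ratio = 32340 / 163900 ≈ 0.197.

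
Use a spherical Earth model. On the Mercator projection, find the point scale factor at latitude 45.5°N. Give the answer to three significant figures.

The Mercator projection is conformal; its linear scale factor is the same in every direction and equals sec φ = 1/cos φ.
k = 1/cos 45.5° = 1/0.7009 = 1.427.

1.43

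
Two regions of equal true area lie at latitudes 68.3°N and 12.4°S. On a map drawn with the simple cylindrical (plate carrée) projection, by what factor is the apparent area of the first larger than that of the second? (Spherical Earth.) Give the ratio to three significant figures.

Plate carrée maps x = Rλ, y = Rφ. The meridian scale is h = 1 and the parallel scale is k = 1/cos φ = sec φ.
Areal scale at 68.3°: h·k = 1.000 × 2.705 = 2.705.
Areal scale at 12.4°: h·k = 1.000 × 1.024 = 1.024.
Ratio = 2.705/1.024 ≈ 2.64.

2.64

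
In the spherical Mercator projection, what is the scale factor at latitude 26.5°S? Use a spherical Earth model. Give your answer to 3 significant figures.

1.12

Mercator is conformal, so the point scale is isotropic: h = k = sec φ = 1/cos φ.
k = 1/cos 26.5° = 1/0.8949 = 1.117.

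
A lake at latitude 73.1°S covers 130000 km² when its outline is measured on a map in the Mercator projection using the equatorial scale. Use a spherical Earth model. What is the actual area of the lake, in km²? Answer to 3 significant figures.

11000 km²

The Mercator projection is conformal; its linear scale factor is the same in every direction and equals sec φ = 1/cos φ.
Areal scale = k² = sec²φ = 1/cos²(73.1°) = 1/0.2907² = 11.83.
True area = apparent / (areal scale) = 130000 / 11.83 ≈ 11000 km².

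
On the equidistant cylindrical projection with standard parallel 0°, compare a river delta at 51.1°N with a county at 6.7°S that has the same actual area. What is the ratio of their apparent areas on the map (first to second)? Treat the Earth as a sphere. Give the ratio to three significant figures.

1.58

In the plate carrée (x = Rλ, y = Rφ), meridians are true-scale (h = 1) and parallels are stretched by k = sec φ.
Areal scale at 51.1°: h·k = 1.000 × 1.592 = 1.592.
Areal scale at 6.7°: h·k = 1.000 × 1.007 = 1.007.
Ratio = 1.592/1.007 ≈ 1.58.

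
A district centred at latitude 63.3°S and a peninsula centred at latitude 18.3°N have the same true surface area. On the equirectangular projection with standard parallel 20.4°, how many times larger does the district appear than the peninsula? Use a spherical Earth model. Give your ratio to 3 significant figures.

2.11

The equidistant cylindrical projection with φ₀ = 20.4° has h = 1 (meridians true) and k = cos φ₀ / cos φ along parallels.
Areal scale at 63.3°: h·k = 1.000 × 2.086 = 2.086.
Areal scale at 18.3°: h·k = 1.000 × 0.9872 = 0.9872.
Ratio = 2.086/0.9872 ≈ 2.11.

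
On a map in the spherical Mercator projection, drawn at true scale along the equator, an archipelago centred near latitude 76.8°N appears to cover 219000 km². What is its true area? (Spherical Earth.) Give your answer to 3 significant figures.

11400 km²

Mercator is conformal, so the point scale is isotropic: h = k = sec φ = 1/cos φ.
Areal scale = k² = sec²φ = 1/cos²(76.8°) = 1/0.2284² = 19.18.
True area = apparent / (areal scale) = 219000 / 19.18 ≈ 11400 km².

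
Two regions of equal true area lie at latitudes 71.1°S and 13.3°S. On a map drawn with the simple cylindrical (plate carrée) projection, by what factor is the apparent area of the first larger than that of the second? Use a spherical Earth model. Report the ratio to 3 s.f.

3.00

Plate carrée maps x = Rλ, y = Rφ. The meridian scale is h = 1 and the parallel scale is k = 1/cos φ = sec φ.
Areal scale at 71.1°: h·k = 1.000 × 3.087 = 3.087.
Areal scale at 13.3°: h·k = 1.000 × 1.028 = 1.028.
Ratio = 3.087/1.028 ≈ 3.00.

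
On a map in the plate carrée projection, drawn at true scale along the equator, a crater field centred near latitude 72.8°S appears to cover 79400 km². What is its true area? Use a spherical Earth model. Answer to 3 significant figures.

23500 km²

In the plate carrée (x = Rλ, y = Rφ), meridians are true-scale (h = 1) and parallels are stretched by k = sec φ.
Areal scale = h·k = 1 × sec φ; at 72.8°, h = 1.000, k = 3.382, so h·k = 3.382.
True area = apparent / (areal scale) = 79400 / 3.382 ≈ 23500 km².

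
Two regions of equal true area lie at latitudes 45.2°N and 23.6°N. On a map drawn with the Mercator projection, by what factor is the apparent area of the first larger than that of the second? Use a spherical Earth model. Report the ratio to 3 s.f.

Mercator areal scale is sec²φ.
At 45.2°: sec²(45.2°) = 1/0.7046² = 2.014.
At 23.6°: sec²(23.6°) = 1/0.9164² = 1.191.
Ratio = 2.014/1.191 = cos²(23.6°)/cos²(45.2°) ≈ 1.69.

1.69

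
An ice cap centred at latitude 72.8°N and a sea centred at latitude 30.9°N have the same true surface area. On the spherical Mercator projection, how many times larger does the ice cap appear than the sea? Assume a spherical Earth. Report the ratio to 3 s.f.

Mercator is conformal with k = sec φ, so areal scale = k² = sec²φ.
At 72.8°: sec²(72.8°) = 1/0.2957² = 11.44.
At 30.9°: sec²(30.9°) = 1/0.8581² = 1.358.
Ratio = 11.44/1.358 = cos²(30.9°)/cos²(72.8°) ≈ 8.42.

8.42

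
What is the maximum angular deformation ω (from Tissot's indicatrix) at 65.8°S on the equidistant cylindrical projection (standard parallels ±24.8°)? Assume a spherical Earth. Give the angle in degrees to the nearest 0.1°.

44.4°

With standard parallel φ₀ = 24.8°, the equirectangular projection gives x = Rλ cos φ₀, y = Rφ, so h = 1 and k = cos 24.8° / cos φ.
At 65.8°: h = 1.000, k = 2.215; principal scales a = 2.215, b = 1.000.
sin(ω/2) = (a − b)/(a + b) = 1.215/3.215 = 0.3778, so ω = 2 arcsin(0.3778) ≈ 44.4°.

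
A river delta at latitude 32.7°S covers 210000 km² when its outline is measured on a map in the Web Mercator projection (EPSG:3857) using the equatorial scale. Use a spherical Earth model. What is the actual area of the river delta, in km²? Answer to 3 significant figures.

149000 km²

The Mercator projection is conformal; its linear scale factor is the same in every direction and equals sec φ = 1/cos φ.
Areal scale = k² = sec²φ = 1/cos²(32.7°) = 1/0.8415² = 1.412.
True area = apparent / (areal scale) = 210000 / 1.412 ≈ 149000 km².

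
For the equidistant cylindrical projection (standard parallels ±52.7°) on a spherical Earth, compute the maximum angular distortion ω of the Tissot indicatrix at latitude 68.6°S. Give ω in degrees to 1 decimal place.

With standard parallel φ₀ = 52.7°, the equirectangular projection gives x = Rλ cos φ₀, y = Rφ, so h = 1 and k = cos 52.7° / cos φ.
At 68.6°: h = 1.000, k = 1.661; principal scales a = 1.661, b = 1.000.
sin(ω/2) = (a − b)/(a + b) = 0.6608/2.661 = 0.2483, so ω = 2 arcsin(0.2483) ≈ 28.8°.

28.8°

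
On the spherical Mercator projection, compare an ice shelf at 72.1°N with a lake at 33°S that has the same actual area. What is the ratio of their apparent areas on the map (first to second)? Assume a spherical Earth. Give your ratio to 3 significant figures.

On Mercator, area is exaggerated by sec²φ = 1/cos²φ.
At 72.1°: sec²(72.1°) = 1/0.3074² = 10.59.
At 33°: sec²(33°) = 1/0.8387² = 1.422.
Ratio = 10.59/1.422 = cos²(33°)/cos²(72.1°) ≈ 7.45.

7.45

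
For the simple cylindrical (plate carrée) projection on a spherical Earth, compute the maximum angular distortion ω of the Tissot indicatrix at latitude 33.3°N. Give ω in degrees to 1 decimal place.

10.3°

For the equirectangular projection with φ₀ = 0 (plate carrée), h = 1 along meridians and k = sec φ along parallels.
At 33.3°: h = 1.000, k = 1.196; principal scales a = 1.196, b = 1.000.
sin(ω/2) = (a − b)/(a + b) = 0.1964/2.196 = 0.08944, so ω = 2 arcsin(0.08944) ≈ 10.3°.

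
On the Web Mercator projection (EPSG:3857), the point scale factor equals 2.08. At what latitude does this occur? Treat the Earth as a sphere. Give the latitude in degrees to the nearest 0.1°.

61.3°

Mercator scale is k = sec φ = 1/cos φ.
1/cos φ = 2.08  ⇒  cos φ = 0.4808  ⇒  φ = arccos(0.4808) ≈ 61.3°.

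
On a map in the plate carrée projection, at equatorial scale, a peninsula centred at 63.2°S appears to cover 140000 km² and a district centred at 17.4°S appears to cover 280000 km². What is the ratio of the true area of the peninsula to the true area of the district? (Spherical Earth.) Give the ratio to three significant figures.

On the plate carrée, areal scale = h·k = 1 × sec φ, so true area = apparent × cos φ.
True area of peninsula: 140000 × cos(63.2°) = 140000 × 0.4509 = 63120 km².
True area of district: 280000 × cos(17.4°) = 280000 × 0.9542 = 267200 km².
Ratio = 63120 / 267200 ≈ 0.236.

0.236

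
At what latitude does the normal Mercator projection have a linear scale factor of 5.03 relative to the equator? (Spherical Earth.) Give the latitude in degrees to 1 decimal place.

Mercator scale is k = sec φ = 1/cos φ.
1/cos φ = 5.03  ⇒  cos φ = 0.1988  ⇒  φ = arccos(0.1988) ≈ 78.5°.

78.5°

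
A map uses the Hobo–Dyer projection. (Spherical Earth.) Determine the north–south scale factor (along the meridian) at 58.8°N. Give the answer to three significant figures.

0.653

Hobo–Dyer is a cylindrical equal-area projection with standard parallels at ±37.5°. Cylindrical equal-area (φ₀ = 37.5°): h = cos φ / cos 37.5° along meridians, k = cos 37.5° / cos φ along parallels; h·k = 1.
h = cos 58.8° / cos 37.5° = 0.5180/0.7934 = 0.6530.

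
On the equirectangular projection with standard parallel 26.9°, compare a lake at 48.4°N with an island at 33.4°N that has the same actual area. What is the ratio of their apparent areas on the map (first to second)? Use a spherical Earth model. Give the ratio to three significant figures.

1.26

The equidistant cylindrical projection with φ₀ = 26.9° has h = 1 (meridians true) and k = cos φ₀ / cos φ along parallels.
Areal scale at 48.4°: h·k = 1.000 × 1.343 = 1.343.
Areal scale at 33.4°: h·k = 1.000 × 1.068 = 1.068.
Ratio = 1.343/1.068 ≈ 1.26.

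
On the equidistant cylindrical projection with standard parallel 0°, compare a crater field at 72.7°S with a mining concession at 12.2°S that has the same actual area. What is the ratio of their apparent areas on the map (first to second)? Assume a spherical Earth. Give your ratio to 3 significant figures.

For the equirectangular projection with φ₀ = 0 (plate carrée), h = 1 along meridians and k = sec φ along parallels.
Areal scale at 72.7°: h·k = 1.000 × 3.363 = 3.363.
Areal scale at 12.2°: h·k = 1.000 × 1.023 = 1.023.
Ratio = 3.363/1.023 ≈ 3.29.

3.29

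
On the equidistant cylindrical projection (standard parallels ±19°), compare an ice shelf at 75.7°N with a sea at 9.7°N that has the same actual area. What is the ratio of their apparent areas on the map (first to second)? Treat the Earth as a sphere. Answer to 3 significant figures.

3.99

In the equirectangular projection with standard parallel φ₀ = 19° (x = Rλ cos φ₀, y = Rφ), meridians are true-scale (h = 1) and the parallel scale is k = cos φ₀ / cos φ.
Areal scale at 75.7°: h·k = 1.000 × 3.828 = 3.828.
Areal scale at 9.7°: h·k = 1.000 × 0.9592 = 0.9592.
Ratio = 3.828/0.9592 ≈ 3.99.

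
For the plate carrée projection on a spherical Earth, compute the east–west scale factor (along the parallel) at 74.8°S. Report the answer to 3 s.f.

3.81

Plate carrée maps x = Rλ, y = Rφ. The meridian scale is h = 1 and the parallel scale is k = 1/cos φ = sec φ.
k = 1/cos 74.8° = 1/0.2622 = 3.814.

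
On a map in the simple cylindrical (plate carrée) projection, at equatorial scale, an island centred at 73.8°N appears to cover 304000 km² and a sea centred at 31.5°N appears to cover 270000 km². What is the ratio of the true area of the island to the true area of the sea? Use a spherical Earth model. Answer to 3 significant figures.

0.368

On the plate carrée, areal scale = h·k = 1 × sec φ, so true area = apparent × cos φ.
True area of island: 304000 × cos(73.8°) = 304000 × 0.2790 = 84810 km².
True area of sea: 270000 × cos(31.5°) = 270000 × 0.8526 = 230200 km².
Ratio = 84810 / 230200 ≈ 0.368.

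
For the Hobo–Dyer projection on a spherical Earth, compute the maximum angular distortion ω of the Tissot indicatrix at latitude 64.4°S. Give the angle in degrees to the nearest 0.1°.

The Hobo–Dyer projection is cylindrical equal-area with φ₀ = 37.5°. A cylindrical equal-area projection with standard parallel φ₀ has meridian scale h = cos φ / cos φ₀ and parallel scale k = cos φ₀ / cos φ (so areas are preserved, h·k = 1).
At 64.4°: h = 0.5446, k = 1.836; principal scales a = 1.836, b = 0.5446.
sin(ω/2) = (a − b)/(a + b) = 1.291/2.381 = 0.5425, so ω = 2 arcsin(0.5425) ≈ 65.7°.

65.7°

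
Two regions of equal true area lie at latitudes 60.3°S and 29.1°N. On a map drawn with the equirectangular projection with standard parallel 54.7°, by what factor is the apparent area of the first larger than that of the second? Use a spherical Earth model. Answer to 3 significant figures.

1.76

The equidistant cylindrical projection with φ₀ = 54.7° has h = 1 (meridians true) and k = cos φ₀ / cos φ along parallels.
Areal scale at 60.3°: h·k = 1.000 × 1.166 = 1.166.
Areal scale at 29.1°: h·k = 1.000 × 0.6613 = 0.6613.
Ratio = 1.166/0.6613 ≈ 1.76.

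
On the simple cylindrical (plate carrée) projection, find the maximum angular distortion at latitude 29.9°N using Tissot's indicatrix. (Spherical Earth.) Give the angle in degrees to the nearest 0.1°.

8.2°

In the plate carrée (x = Rλ, y = Rφ), meridians are true-scale (h = 1) and parallels are stretched by k = sec φ.
At 29.9°: h = 1.000, k = 1.154; principal scales a = 1.154, b = 1.000.
sin(ω/2) = (a − b)/(a + b) = 0.1535/2.154 = 0.07130, so ω = 2 arcsin(0.07130) ≈ 8.2°.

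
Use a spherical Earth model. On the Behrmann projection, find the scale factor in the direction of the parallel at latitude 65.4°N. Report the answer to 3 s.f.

2.08

The Behrmann projection is cylindrical equal-area with φ₀ = 30°. For cylindrical equal-area with standard parallel φ₀, h = cos φ / cos φ₀ and k = cos φ₀ / cos φ, so h·k = 1.
k = cos 30° / cos 65.4° = 0.8660/0.4163 = 2.080.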